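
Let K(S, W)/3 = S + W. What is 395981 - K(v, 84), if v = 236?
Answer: 395021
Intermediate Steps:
K(S, W) = 3*S + 3*W (K(S, W) = 3*(S + W) = 3*S + 3*W)
395981 - K(v, 84) = 395981 - (3*236 + 3*84) = 395981 - (708 + 252) = 395981 - 1*960 = 395981 - 960 = 395021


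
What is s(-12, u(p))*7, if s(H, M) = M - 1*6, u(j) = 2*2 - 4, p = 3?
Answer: -42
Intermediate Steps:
u(j) = 0 (u(j) = 4 - 4 = 0)
s(H, M) = -6 + M (s(H, M) = M - 6 = -6 + M)
s(-12, u(p))*7 = (-6 + 0)*7 = -6*7 = -42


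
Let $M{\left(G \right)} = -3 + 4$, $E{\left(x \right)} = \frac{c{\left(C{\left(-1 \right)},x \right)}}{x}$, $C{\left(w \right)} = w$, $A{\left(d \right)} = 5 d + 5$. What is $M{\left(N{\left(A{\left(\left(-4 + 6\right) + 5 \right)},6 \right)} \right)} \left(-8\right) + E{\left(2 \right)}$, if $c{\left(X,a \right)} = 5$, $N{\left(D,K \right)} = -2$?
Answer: $- \frac{11}{2} \approx -5.5$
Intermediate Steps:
$A{\left(d \right)} = 5 + 5 d$
$E{\left(x \right)} = \frac{5}{x}$
$M{\left(G \right)} = 1$
$M{\left(N{\left(A{\left(\left(-4 + 6\right) + 5 \right)},6 \right)} \right)} \left(-8\right) + E{\left(2 \right)} = 1 \left(-8\right) + \frac{5}{2} = -8 + 5 \cdot \frac{1}{2} = -8 + \frac{5}{2} = - \frac{11}{2}$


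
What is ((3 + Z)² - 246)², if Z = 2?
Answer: 48841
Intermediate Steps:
((3 + Z)² - 246)² = ((3 + 2)² - 246)² = (5² - 246)² = (25 - 246)² = (-221)² = 48841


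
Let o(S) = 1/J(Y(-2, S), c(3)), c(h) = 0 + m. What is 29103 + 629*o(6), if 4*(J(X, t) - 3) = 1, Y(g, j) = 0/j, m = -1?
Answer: 380855/13 ≈ 29297.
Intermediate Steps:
Y(g, j) = 0
c(h) = -1 (c(h) = 0 - 1 = -1)
J(X, t) = 13/4 (J(X, t) = 3 + (1/4)*1 = 3 + 1/4 = 13/4)
o(S) = 4/13 (o(S) = 1/(13/4) = 4/13)
29103 + 629*o(6) = 29103 + 629*(4/13) = 29103 + 2516/13 = 380855/13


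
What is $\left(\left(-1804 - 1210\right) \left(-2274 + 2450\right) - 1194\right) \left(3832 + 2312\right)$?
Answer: $-3266506752$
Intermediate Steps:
$\left(\left(-1804 - 1210\right) \left(-2274 + 2450\right) - 1194\right) \left(3832 + 2312\right) = \left(\left(-3014\right) 176 - 1194\right) 6144 = \left(-530464 - 1194\right) 6144 = \left(-531658\right) 6144 = -3266506752$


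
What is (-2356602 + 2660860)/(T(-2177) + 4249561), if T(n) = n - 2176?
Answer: 152129/2122604 ≈ 0.071671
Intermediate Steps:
T(n) = -2176 + n
(-2356602 + 2660860)/(T(-2177) + 4249561) = (-2356602 + 2660860)/((-2176 - 2177) + 4249561) = 304258/(-4353 + 4249561) = 304258/4245208 = 304258*(1/4245208) = 152129/2122604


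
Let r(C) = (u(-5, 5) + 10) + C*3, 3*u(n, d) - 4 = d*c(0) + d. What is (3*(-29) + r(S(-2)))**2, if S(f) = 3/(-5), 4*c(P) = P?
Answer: 143641/25 ≈ 5745.6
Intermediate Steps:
c(P) = P/4
u(n, d) = 4/3 + d/3 (u(n, d) = 4/3 + (d*((1/4)*0) + d)/3 = 4/3 + (d*0 + d)/3 = 4/3 + (0 + d)/3 = 4/3 + d/3)
S(f) = -3/5 (S(f) = 3*(-1/5) = -3/5)
r(C) = 13 + 3*C (r(C) = ((4/3 + (1/3)*5) + 10) + C*3 = ((4/3 + 5/3) + 10) + 3*C = (3 + 10) + 3*C = 13 + 3*C)
(3*(-29) + r(S(-2)))**2 = (3*(-29) + (13 + 3*(-3/5)))**2 = (-87 + (13 - 9/5))**2 = (-87 + 56/5)**2 = (-379/5)**2 = 143641/25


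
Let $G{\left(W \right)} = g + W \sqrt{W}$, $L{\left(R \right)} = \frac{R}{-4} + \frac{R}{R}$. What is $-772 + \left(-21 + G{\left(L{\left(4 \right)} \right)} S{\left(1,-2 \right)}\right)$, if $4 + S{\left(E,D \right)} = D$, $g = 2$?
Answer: $-805$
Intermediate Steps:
$S{\left(E,D \right)} = -4 + D$
$L{\left(R \right)} = 1 - \frac{R}{4}$ ($L{\left(R \right)} = R \left(- \frac{1}{4}\right) + 1 = - \frac{R}{4} + 1 = 1 - \frac{R}{4}$)
$G{\left(W \right)} = 2 + W^{\frac{3}{2}}$ ($G{\left(W \right)} = 2 + W \sqrt{W} = 2 + W^{\frac{3}{2}}$)
$-772 + \left(-21 + G{\left(L{\left(4 \right)} \right)} S{\left(1,-2 \right)}\right) = -772 - \left(21 - \left(2 + \left(1 - 1\right)^{\frac{3}{2}}\right) \left(-4 - 2\right)\right) = -772 - \left(21 - \left(2 + \left(1 - 1\right)^{\frac{3}{2}}\right) \left(-6\right)\right) = -772 - \left(21 - \left(2 + 0^{\frac{3}{2}}\right) \left(-6\right)\right) = -772 - \left(21 - \left(2 + 0\right) \left(-6\right)\right) = -772 + \left(-21 + 2 \left(-6\right)\right) = -772 - 33 = -805$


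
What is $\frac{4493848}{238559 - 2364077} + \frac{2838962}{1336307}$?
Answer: $\frac{2078878070}{202881755859} \approx 0.010247$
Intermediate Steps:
$\frac{4493848}{238559 - 2364077} + \frac{2838962}{1336307} = \frac{4493848}{238559 - 2364077} + 2838962 \cdot \frac{1}{1336307} = \frac{4493848}{-2125518} + \frac{405566}{190901} = 4493848 \left(- \frac{1}{2125518}\right) + \frac{405566}{190901} = - \frac{2246924}{1062759} + \frac{405566}{190901} = \frac{2078878070}{202881755859}$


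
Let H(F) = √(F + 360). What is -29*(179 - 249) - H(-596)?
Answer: 2030 - 2*I*√59 ≈ 2030.0 - 15.362*I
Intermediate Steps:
H(F) = √(360 + F)
-29*(179 - 249) - H(-596) = -29*(179 - 249) - √(360 - 596) = -29*(-70) - √(-236) = 2030 - 2*I*√59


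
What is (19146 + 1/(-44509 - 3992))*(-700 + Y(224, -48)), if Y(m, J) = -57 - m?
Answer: -101217415805/5389 ≈ -1.8782e+7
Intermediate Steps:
(19146 + 1/(-44509 - 3992))*(-700 + Y(224, -48)) = (19146 + 1/(-44509 - 3992))*(-700 + (-57 - 1*224)) = (19146 + 1/(-48501))*(-700 + (-57 - 224)) = (19146 - 1/48501)*(-700 - 281) = (928600145/48501)*(-981) = -101217415805/5389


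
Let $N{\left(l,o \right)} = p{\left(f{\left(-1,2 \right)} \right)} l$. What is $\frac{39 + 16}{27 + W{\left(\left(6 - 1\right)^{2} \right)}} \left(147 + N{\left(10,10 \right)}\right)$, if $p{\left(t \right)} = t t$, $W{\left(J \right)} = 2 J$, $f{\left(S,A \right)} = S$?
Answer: $\frac{785}{7} \approx 112.14$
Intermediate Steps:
$p{\left(t \right)} = t^{2}$
$N{\left(l,o \right)} = l$ ($N{\left(l,o \right)} = \left(-1\right)^{2} l = 1 l = l$)
$\frac{39 + 16}{27 + W{\left(\left(6 - 1\right)^{2} \right)}} \left(147 + N{\left(10,10 \right)}\right) = \frac{39 + 16}{27 + 2 \left(6 - 1\right)^{2}} \left(147 + 10\right) = \frac{55}{27 + 2 \cdot 5^{2}} \cdot 157 = \frac{55}{27 + 2 \cdot 25} \cdot 157 = \frac{55}{27 + 50} \cdot 157 = \frac{55}{77} \cdot 157 = 55 \cdot \frac{1}{77} \cdot 157 = \frac{5}{7} \cdot 157 = \frac{785}{7}$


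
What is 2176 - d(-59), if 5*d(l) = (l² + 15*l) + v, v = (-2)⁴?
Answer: 8268/5 ≈ 1653.6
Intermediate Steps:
v = 16
d(l) = 16/5 + 3*l + l²/5 (d(l) = ((l² + 15*l) + 16)/5 = (16 + l² + 15*l)/5 = 16/5 + 3*l + l²/5)
2176 - d(-59) = 2176 - (16/5 + 3*(-59) + (⅕)*(-59)²) = 2176 - (16/5 - 177 + (⅕)*3481) = 2176 - (16/5 - 177 + 3481/5) = 2176 - 1*2612/5 = 2176 - 2612/5 = 8268/5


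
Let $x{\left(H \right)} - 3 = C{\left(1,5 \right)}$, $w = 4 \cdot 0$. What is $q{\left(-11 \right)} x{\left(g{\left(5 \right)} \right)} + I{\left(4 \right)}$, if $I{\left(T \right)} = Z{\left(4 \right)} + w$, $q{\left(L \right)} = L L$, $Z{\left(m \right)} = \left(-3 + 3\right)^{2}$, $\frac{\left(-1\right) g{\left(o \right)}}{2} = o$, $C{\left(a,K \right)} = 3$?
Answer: $726$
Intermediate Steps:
$g{\left(o \right)} = - 2 o$
$Z{\left(m \right)} = 0$ ($Z{\left(m \right)} = 0^{2} = 0$)
$w = 0$
$x{\left(H \right)} = 6$ ($x{\left(H \right)} = 3 + 3 = 6$)
$q{\left(L \right)} = L^{2}$
$I{\left(T \right)} = 0$ ($I{\left(T \right)} = 0 + 0 = 0$)
$q{\left(-11 \right)} x{\left(g{\left(5 \right)} \right)} + I{\left(4 \right)} = \left(-11\right)^{2} \cdot 6 + 0 = 121 \cdot 6 + 0 = 726 + 0 = 726$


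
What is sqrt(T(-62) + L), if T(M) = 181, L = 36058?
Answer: sqrt(36239) ≈ 190.37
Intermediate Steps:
sqrt(T(-62) + L) = sqrt(181 + 36058) = sqrt(36239)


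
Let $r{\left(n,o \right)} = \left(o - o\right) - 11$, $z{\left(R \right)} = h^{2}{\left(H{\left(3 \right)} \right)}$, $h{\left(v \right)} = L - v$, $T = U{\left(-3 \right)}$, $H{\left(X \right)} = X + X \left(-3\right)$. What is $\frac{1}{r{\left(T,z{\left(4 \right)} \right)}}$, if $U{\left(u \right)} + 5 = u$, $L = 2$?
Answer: $- \frac{1}{11} \approx -0.090909$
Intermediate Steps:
$U{\left(u \right)} = -5 + u$
$H{\left(X \right)} = - 2 X$ ($H{\left(X \right)} = X - 3 X = - 2 X$)
$T = -8$ ($T = -5 - 3 = -8$)
$h{\left(v \right)} = 2 - v$
$z{\left(R \right)} = 64$ ($z{\left(R \right)} = \left(2 - \left(-2\right) 3\right)^{2} = \left(2 - -6\right)^{2} = \left(2 + 6\right)^{2} = 8^{2} = 64$)
$r{\left(n,o \right)} = -11$ ($r{\left(n,o \right)} = 0 - 11 = -11$)
$\frac{1}{r{\left(T,z{\left(4 \right)} \right)}} = \frac{1}{-11} = - \frac{1}{11}$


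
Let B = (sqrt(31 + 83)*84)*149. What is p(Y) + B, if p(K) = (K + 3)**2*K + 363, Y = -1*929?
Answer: -796594841 + 12516*sqrt(114) ≈ -7.9646e+8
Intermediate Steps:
Y = -929
B = 12516*sqrt(114) (B = (sqrt(114)*84)*149 = (84*sqrt(114))*149 = 12516*sqrt(114) ≈ 1.3363e+5)
p(K) = 363 + K*(3 + K)**2 (p(K) = (3 + K)**2*K + 363 = K*(3 + K)**2 + 363 = 363 + K*(3 + K)**2)
p(Y) + B = (363 - 929*(3 - 929)**2) + 12516*sqrt(114) = (363 - 929*(-926)**2) + 12516*sqrt(114) = (363 - 929*857476) + 12516*sqrt(114) = (363 - 796595204) + 12516*sqrt(114) = -796594841 + 12516*sqrt(114)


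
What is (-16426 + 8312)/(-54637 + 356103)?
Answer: -4057/150733 ≈ -0.026915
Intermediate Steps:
(-16426 + 8312)/(-54637 + 356103) = -8114/301466 = -8114*1/301466 = -4057/150733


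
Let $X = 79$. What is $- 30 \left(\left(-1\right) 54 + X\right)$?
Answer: $-750$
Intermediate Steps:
$- 30 \left(\left(-1\right) 54 + X\right) = - 30 \left(\left(-1\right) 54 + 79\right) = - 30 \left(-54 + 79\right) = \left(-30\right) 25 = -750$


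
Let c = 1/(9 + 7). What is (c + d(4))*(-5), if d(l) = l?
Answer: -325/16 ≈ -20.313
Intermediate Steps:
c = 1/16 ≈ 0.062500
(c + d(4))*(-5) = (1/16 + 4)*(-5) = (65/16)*(-5) = -325/16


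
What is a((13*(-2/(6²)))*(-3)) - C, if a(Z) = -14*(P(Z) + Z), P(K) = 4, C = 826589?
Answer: -2480026/3 ≈ -8.2668e+5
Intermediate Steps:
a(Z) = -56 - 14*Z (a(Z) = -14*(4 + Z) = -56 - 14*Z)
a((13*(-2/(6²)))*(-3)) - C = (-56 - 14*13*(-2/(6²))*(-3)) - 1*826589 = (-56 - 14*13*(-2/36)*(-3)) - 826589 = (-56 - 14*13*(-2*1/36)*(-3)) - 826589 = (-56 - 14*13*(-1/18)*(-3)) - 826589 = (-56 - (-91)*(-3)/9) - 826589 = (-56 - 14*13/6) - 826589 = (-56 - 91/3) - 826589 = -259/3 - 826589 = -2480026/3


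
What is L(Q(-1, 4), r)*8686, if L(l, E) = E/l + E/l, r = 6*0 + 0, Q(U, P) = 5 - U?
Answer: 0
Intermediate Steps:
r = 0 (r = 0 + 0 = 0)
L(l, E) = 2*E/l
L(Q(-1, 4), r)*8686 = (2*0/(5 - 1*(-1)))*8686 = (2*0/(5 + 1))*8686 = (2*0/6)*8686 = (2*0*(1/6))*8686 = 0*8686 = 0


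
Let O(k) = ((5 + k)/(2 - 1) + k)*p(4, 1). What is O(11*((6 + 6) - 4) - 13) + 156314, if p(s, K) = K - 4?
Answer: 155849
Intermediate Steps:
p(s, K) = -4 + K
O(k) = -15 - 6*k (O(k) = ((5 + k)/(2 - 1) + k)*(-4 + 1) = ((5 + k)/1 + k)*(-3) = ((5 + k)*1 + k)*(-3) = ((5 + k) + k)*(-3) = (5 + 2*k)*(-3) = -15 - 6*k)
O(11*((6 + 6) - 4) - 13) + 156314 = (-15 - 6*(11*((6 + 6) - 4) - 13)) + 156314 = (-15 - 6*(11*(12 - 4) - 13)) + 156314 = (-15 - 6*(11*8 - 13)) + 156314 = (-15 - 6*(88 - 13)) + 156314 = (-15 - 6*75) + 156314 = (-15 - 450) + 156314 = -465 + 156314 = 155849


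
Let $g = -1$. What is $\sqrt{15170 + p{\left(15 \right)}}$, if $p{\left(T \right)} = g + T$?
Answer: $4 \sqrt{949} \approx 123.22$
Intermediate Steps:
$p{\left(T \right)} = -1 + T$
$\sqrt{15170 + p{\left(15 \right)}} = \sqrt{15170 + \left(-1 + 15\right)} = \sqrt{15170 + 14} = \sqrt{15184} = 4 \sqrt{949}$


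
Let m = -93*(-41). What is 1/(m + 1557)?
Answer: 1/5370 ≈ 0.00018622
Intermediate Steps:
m = 3813
1/(m + 1557) = 1/(3813 + 1557) = 1/5370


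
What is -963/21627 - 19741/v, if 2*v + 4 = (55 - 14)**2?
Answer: -31684895/1343277 ≈ -23.588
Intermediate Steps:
v = 1677/2 (v = -2 + (55 - 14)**2/2 = -2 + (1/2)*41**2 = -2 + (1/2)*1681 = -2 + 1681/2 = 1677/2 ≈ 838.50)
-963/21627 - 19741/v = -963/21627 - 19741/1677/2 = -963*1/21627 - 19741*2/1677 = -107/2403 - 39482/1677 = -31684895/1343277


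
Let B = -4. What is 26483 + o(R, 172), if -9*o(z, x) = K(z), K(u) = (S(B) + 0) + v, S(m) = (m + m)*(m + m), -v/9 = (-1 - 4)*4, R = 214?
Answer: 238103/9 ≈ 26456.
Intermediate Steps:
v = 180 (v = -9*(-1 - 4)*4 = -(-45)*4 = -9*(-20) = 180)
S(m) = 4*m² (S(m) = (2*m)*(2*m) = 4*m²)
K(u) = 244 (K(u) = (4*(-4)² + 0) + 180 = (4*16 + 0) + 180 = (64 + 0) + 180 = 64 + 180 = 244)
o(z, x) = -244/9 (o(z, x) = -⅑*244 = -244/9)
26483 + o(R, 172) = 26483 - 244/9 = 238103/9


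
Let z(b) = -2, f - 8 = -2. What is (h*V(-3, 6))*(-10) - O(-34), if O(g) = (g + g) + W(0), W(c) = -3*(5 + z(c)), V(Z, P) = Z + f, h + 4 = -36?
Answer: 1277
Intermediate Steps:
f = 6 (f = 8 - 2 = 6)
h = -40 (h = -4 - 36 = -40)
V(Z, P) = 6 + Z (V(Z, P) = Z + 6 = 6 + Z)
W(c) = -9 (W(c) = -3*(5 - 2) = -3*3 = -9)
O(g) = -9 + 2*g (O(g) = (g + g) - 9 = 2*g - 9 = -9 + 2*g)
(h*V(-3, 6))*(-10) - O(-34) = -40*(6 - 3)*(-10) - (-9 + 2*(-34)) = -40*3*(-10) - (-9 - 68) = -120*(-10) - 1*(-77) = 1200 + 77 = 1277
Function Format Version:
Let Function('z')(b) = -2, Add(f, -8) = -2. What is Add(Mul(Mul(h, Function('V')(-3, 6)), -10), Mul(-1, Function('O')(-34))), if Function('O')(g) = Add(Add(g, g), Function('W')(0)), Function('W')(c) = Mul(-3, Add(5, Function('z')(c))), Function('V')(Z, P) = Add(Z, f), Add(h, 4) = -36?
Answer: 1277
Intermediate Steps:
f = 6 (f = Add(8, -2) = 6)
h = -40 (h = Add(-4, -36) = -40)
Function('V')(Z, P) = Add(6, Z) (Function('V')(Z, P) = Add(Z, 6) = Add(6, Z))
Function('W')(c) = -9 (Function('W')(c) = Mul(-3, Add(5, -2)) = Mul(-3, 3) = -9)
Function('O')(g) = Add(-9, Mul(2, g)) (Function('O')(g) = Add(Add(g, g), -9) = Add(Mul(2, g), -9) = Add(-9, Mul(2, g)))
Add(Mul(Mul(h, Function('V')(-3, 6)), -10), Mul(-1, Function('O')(-34))) = Add(Mul(Mul(-40, Add(6, -3)), -10), Mul(-1, Add(-9, Mul(2, -34)))) = Add(Mul(Mul(-40, 3), -10), Mul(-1, Add(-9, -68))) = Add(Mul(-120, -10), Mul(-1, -77)) = Add(1200, 77) = 1277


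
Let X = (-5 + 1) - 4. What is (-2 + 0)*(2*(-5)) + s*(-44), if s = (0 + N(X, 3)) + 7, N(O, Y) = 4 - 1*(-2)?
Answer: -552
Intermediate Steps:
X = -8 (X = -4 - 4 = -8)
N(O, Y) = 6 (N(O, Y) = 4 + 2 = 6)
s = 13 (s = (0 + 6) + 7 = 6 + 7 = 13)
(-2 + 0)*(2*(-5)) + s*(-44) = (-2 + 0)*(2*(-5)) + 13*(-44) = -2*(-10) - 572 = 20 - 572 = -552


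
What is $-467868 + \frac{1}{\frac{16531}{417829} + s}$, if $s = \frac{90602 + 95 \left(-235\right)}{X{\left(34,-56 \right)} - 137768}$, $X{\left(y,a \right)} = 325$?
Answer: $- \frac{12284418537538447}{26256040400} \approx -4.6787 \cdot 10^{5}$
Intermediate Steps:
$s = - \frac{68277}{137443}$ ($s = \frac{90602 + 95 \left(-235\right)}{325 - 137768} = \frac{90602 - 22325}{-137443} = 68277 \left(- \frac{1}{137443}\right) = - \frac{68277}{137443} \approx -0.49677$)
$-467868 + \frac{1}{\frac{16531}{417829} + s} = -467868 + \frac{1}{\frac{16531}{417829} - \frac{68277}{137443}} = -467868 + \frac{1}{- \frac{26256040400}{57427671247}} = -467868 - \frac{57427671247}{26256040400} = - \frac{12284418537538447}{26256040400}$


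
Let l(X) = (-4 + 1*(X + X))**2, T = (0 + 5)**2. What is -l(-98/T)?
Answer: -87616/625 ≈ -140.19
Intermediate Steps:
T = 25 (T = 5**2 = 25)
l(X) = (-4 + 2*X)**2 (l(X) = (-4 + 1*(2*X))**2 = (-4 + 2*X)**2)
-l(-98/T) = -4*(-2 - 98/25)**2 = -4*(-148/25)**2 = -4*21904/625 = -1*87616/625 = -87616/625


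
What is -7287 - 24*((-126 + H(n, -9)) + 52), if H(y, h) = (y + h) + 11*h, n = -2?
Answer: -2871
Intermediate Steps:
H(y, h) = y + 12*h (H(y, h) = (h + y) + 11*h = y + 12*h)
-7287 - 24*((-126 + H(n, -9)) + 52) = -7287 - 24*((-126 + (-2 + 12*(-9))) + 52) = -7287 - 24*((-126 + (-2 - 108)) + 52) = -7287 - 24*((-126 - 110) + 52) = -7287 - 24*(-236 + 52) = -7287 - 24*(-184) = -7287 + 4416 = -2871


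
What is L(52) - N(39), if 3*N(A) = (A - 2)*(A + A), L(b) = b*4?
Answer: -754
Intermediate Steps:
L(b) = 4*b
N(A) = 2*A*(-2 + A)/3 (N(A) = ((A - 2)*(A + A))/3 = ((-2 + A)*(2*A))/3 = (2*A*(-2 + A))/3 = 2*A*(-2 + A)/3)
L(52) - N(39) = 4*52 - 2*39*(-2 + 39)/3 = 208 - 2*39*37/3 = 208 - 1*962 = 208 - 962 = -754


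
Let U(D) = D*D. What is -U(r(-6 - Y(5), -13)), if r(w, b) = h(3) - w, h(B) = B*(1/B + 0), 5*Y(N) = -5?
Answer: -36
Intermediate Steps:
Y(N) = -1 (Y(N) = (⅕)*(-5) = -1)
h(B) = 1 (h(B) = B*(1/B + 0) = B/B = 1)
r(w, b) = 1 - w
U(D) = D²
-U(r(-6 - Y(5), -13)) = -(1 - (-6 - 1*(-1)))² = -(1 - (-6 + 1))² = -(1 - 1*(-5))² = -(1 + 5)² = -1*6² = -1*36 = -36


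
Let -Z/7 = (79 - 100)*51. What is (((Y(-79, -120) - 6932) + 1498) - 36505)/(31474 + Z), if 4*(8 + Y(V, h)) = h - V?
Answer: -167829/155884 ≈ -1.0766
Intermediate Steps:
Y(V, h) = -8 - V/4 + h/4 (Y(V, h) = -8 + (h - V)/4 = -8 + (-V/4 + h/4) = -8 - V/4 + h/4)
Z = 7497 (Z = -7*(79 - 100)*51 = -(-147)*51 = -7*(-1071) = 7497)
(((Y(-79, -120) - 6932) + 1498) - 36505)/(31474 + Z) = ((((-8 - ¼*(-79) + (¼)*(-120)) - 6932) + 1498) - 36505)/(31474 + 7497) = ((((-8 + 79/4 - 30) - 6932) + 1498) - 36505)/38971 = (((-73/4 - 6932) + 1498) - 36505)*(1/38971) = ((-27801/4 + 1498) - 36505)*(1/38971) = (-21809/4 - 36505)*(1/38971) = -167829/4*1/38971 = -167829/155884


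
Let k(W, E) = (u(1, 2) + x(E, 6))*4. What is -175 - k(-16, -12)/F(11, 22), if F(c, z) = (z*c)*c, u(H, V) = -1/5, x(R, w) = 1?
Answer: -1164633/6655 ≈ -175.00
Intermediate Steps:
u(H, V) = -⅕ (u(H, V) = -1*⅕ = -⅕)
F(c, z) = z*c² (F(c, z) = (c*z)*c = z*c²)
k(W, E) = 16/5 (k(W, E) = (-⅕ + 1)*4 = (⅘)*4 = 16/5)
-175 - k(-16, -12)/F(11, 22) = -175 - 16/(5*(22*11²)) = -175 - 16/(5*(22*121)) = -175 - 16/(5*2662) = -175 - 1*8/6655 = -175 - 8/6655 = -1164633/6655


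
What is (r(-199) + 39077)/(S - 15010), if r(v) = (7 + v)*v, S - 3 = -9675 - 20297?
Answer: -2665/1551 ≈ -1.7182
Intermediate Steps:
S = -29969 (S = 3 + (-9675 - 20297) = 3 - 29972 = -29969)
r(v) = v*(7 + v)
(r(-199) + 39077)/(S - 15010) = (-199*(7 - 199) + 39077)/(-29969 - 15010) = (-199*(-192) + 39077)/(-44979) = (38208 + 39077)*(-1/44979) = 77285*(-1/44979) = -2665/1551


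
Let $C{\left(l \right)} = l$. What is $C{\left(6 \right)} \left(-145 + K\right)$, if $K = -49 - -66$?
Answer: $-768$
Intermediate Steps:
$K = 17$ ($K = -49 + 66 = 17$)
$C{\left(6 \right)} \left(-145 + K\right) = 6 \left(-145 + 17\right) = 6 \left(-128\right) = -768$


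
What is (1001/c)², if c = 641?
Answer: 1002001/410881 ≈ 2.4387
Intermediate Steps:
(1001/c)² = (1001/641)² = 1002001/410881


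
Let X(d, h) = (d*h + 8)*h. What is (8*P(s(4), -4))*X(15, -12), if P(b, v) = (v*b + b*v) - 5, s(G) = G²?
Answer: -2196096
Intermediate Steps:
X(d, h) = h*(8 + d*h) (X(d, h) = (8 + d*h)*h = h*(8 + d*h))
P(b, v) = -5 + 2*b*v (P(b, v) = (b*v + b*v) - 5 = 2*b*v - 5 = -5 + 2*b*v)
(8*P(s(4), -4))*X(15, -12) = (8*(-5 + 2*4²*(-4)))*(-12*(8 + 15*(-12))) = (8*(-5 + 2*16*(-4)))*(-12*(8 - 180)) = (8*(-5 - 128))*(-12*(-172)) = (8*(-133))*2064 = -1064*2064 = -2196096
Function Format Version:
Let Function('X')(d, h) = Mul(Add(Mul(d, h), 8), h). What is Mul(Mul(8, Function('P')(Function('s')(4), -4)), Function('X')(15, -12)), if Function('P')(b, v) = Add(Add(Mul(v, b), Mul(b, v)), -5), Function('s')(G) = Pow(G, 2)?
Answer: -2196096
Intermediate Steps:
Function('X')(d, h) = Mul(h, Add(8, Mul(d, h))) (Function('X')(d, h) = Mul(Add(8, Mul(d, h)), h) = Mul(h, Add(8, Mul(d, h))))
Function('P')(b, v) = Add(-5, Mul(2, b, v)) (Function('P')(b, v) = Add(Add(Mul(b, v), Mul(b, v)), -5) = Add(Mul(2, b, v), -5) = Add(-5, Mul(2, b, v)))
Mul(Mul(8, Function('P')(Function('s')(4), -4)), Function('X')(15, -12)) = Mul(Mul(8, Add(-5, Mul(2, Pow(4, 2), -4))), Mul(-12, Add(8, Mul(15, -12)))) = Mul(Mul(8, Add(-5, Mul(2, 16, -4))), Mul(-12, Add(8, -180))) = Mul(Mul(8, Add(-5, -128)), Mul(-12, -172)) = Mul(Mul(8, -133), 2064) = Mul(-1064, 2064) = -2196096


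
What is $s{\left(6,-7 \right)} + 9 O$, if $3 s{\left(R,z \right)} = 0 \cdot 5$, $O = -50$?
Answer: $-450$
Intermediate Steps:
$s{\left(R,z \right)} = 0$ ($s{\left(R,z \right)} = \frac{0 \cdot 5}{3} = \frac{1}{3} \cdot 0 = 0$)
$s{\left(6,-7 \right)} + 9 O = 0 + 9 \left(-50\right) = 0 - 450 = -450$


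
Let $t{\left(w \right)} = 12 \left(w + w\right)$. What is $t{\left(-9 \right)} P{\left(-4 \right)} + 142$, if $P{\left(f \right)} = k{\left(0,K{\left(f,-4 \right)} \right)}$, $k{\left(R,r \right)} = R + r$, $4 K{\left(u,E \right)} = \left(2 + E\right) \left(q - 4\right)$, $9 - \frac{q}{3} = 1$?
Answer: $2302$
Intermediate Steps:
$q = 24$ ($q = 27 - 3 = 24$)
$t{\left(w \right)} = 24 w$ ($t{\left(w \right)} = 12 \cdot 2 w = 24 w$)
$K{\left(u,E \right)} = 10 + 5 E$ ($K{\left(u,E \right)} = \frac{\left(2 + E\right) \left(24 - 4\right)}{4} = \frac{\left(2 + E\right) 20}{4} = \frac{40 + 20 E}{4} = 10 + 5 E$)
$P{\left(f \right)} = -10$ ($P{\left(f \right)} = 0 + \left(10 + 5 \left(-4\right)\right) = 0 + \left(10 - 20\right) = 0 - 10 = -10$)
$t{\left(-9 \right)} P{\left(-4 \right)} + 142 = 24 \left(-9\right) \left(-10\right) + 142 = \left(-216\right) \left(-10\right) + 142 = 2160 + 142 = 2302$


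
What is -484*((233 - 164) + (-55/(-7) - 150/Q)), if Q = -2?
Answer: -514492/7 ≈ -73499.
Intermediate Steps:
-484*((233 - 164) + (-55/(-7) - 150/Q)) = -484*((233 - 164) + (-55/(-7) - 150/(-2))) = -484*(69 + (-55*(-1/7) - 150*(-1/2))) = -484*(69 + (55/7 + 75)) = -484*(69 + 580/7) = -484*1063/7 = -514492/7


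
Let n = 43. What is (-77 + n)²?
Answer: 1156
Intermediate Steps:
(-77 + n)² = (-77 + 43)² = (-34)² = 1156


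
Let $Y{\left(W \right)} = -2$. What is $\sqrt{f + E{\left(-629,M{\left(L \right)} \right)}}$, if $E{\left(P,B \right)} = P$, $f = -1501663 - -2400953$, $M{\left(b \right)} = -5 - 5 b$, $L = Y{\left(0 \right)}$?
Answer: $\sqrt{898661} \approx 947.98$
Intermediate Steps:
$L = -2$
$f = 899290$ ($f = -1501663 + 2400953 = 899290$)
$\sqrt{f + E{\left(-629,M{\left(L \right)} \right)}} = \sqrt{899290 - 629} = \sqrt{898661}$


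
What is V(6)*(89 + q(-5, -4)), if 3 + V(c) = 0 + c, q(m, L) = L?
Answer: 255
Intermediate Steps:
V(c) = -3 + c (V(c) = -3 + (0 + c) = -3 + c)
V(6)*(89 + q(-5, -4)) = (-3 + 6)*(89 - 4) = 3*85 = 255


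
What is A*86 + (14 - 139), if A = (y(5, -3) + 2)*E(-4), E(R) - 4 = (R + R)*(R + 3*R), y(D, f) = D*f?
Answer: -147701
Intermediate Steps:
E(R) = 4 + 8*R**2 (E(R) = 4 + (R + R)*(R + 3*R) = 4 + (2*R)*(4*R) = 4 + 8*R**2)
A = -1716 (A = (5*(-3) + 2)*(4 + 8*(-4)**2) = (-15 + 2)*(4 + 8*16) = -13*(4 + 128) = -13*132 = -1716)
A*86 + (14 - 139) = -1716*86 + (14 - 139) = -147576 - 125 = -147701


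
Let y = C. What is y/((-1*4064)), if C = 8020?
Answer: -2005/1016 ≈ -1.9734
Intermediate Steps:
y = 8020
y/((-1*4064)) = 8020/((-1*4064)) = 8020/(-4064) = 8020*(-1/4064) = -2005/1016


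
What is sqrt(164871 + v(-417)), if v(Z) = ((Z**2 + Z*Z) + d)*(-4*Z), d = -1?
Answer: sqrt(580256907) ≈ 24089.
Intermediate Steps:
v(Z) = -4*Z*(-1 + 2*Z**2) (v(Z) = ((Z**2 + Z*Z) - 1)*(-4*Z) = ((Z**2 + Z**2) - 1)*(-4*Z) = (2*Z**2 - 1)*(-4*Z) = (-1 + 2*Z**2)*(-4*Z) = -4*Z*(-1 + 2*Z**2))
sqrt(164871 + v(-417)) = sqrt(164871 + (-8*(-417)**3 + 4*(-417))) = sqrt(164871 + (-8*(-72511713) - 1668)) = sqrt(164871 + (580093704 - 1668)) = sqrt(164871 + 580092036) = sqrt(580256907)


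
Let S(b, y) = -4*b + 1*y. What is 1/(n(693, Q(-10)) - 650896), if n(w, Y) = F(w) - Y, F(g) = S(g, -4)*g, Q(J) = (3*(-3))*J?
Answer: -1/2574754 ≈ -3.8839e-7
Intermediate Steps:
S(b, y) = y - 4*b (S(b, y) = -4*b + y = y - 4*b)
Q(J) = -9*J
F(g) = g*(-4 - 4*g) (F(g) = (-4 - 4*g)*g = g*(-4 - 4*g))
n(w, Y) = -Y - 4*w*(1 + w) (n(w, Y) = -4*w*(1 + w) - Y = -Y - 4*w*(1 + w))
1/(n(693, Q(-10)) - 650896) = 1/((-(-9)*(-10) - 4*693*(1 + 693)) - 650896) = 1/((-1*90 - 4*693*694) - 650896) = 1/((-90 - 1923768) - 650896) = 1/(-1923858 - 650896) = 1/(-2574754) = -1/2574754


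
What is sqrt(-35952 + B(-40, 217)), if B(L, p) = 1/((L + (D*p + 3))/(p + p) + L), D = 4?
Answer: I*sqrt(9822375473218)/16529 ≈ 189.61*I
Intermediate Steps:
B(L, p) = 1/(L + (3 + L + 4*p)/(2*p)) (B(L, p) = 1/((L + (4*p + 3))/(p + p) + L) = 1/((L + (3 + 4*p))/((2*p)) + L) = 1/((3 + L + 4*p)*(1/(2*p)) + L) = 1/((3 + L + 4*p)/(2*p) + L) = 1/(L + (3 + L + 4*p)/(2*p)))
sqrt(-35952 + B(-40, 217)) = sqrt(-35952 + 2*217/(3 - 40 + 4*217 + 2*(-40)*217)) = sqrt(-35952 + 2*217/(3 - 40 + 868 - 17360)) = sqrt(-35952 + 2*217/(-16529)) = sqrt(-35952 + 2*217*(-1/16529)) = sqrt(-35952 - 434/16529) = sqrt(-594251042/16529) = I*sqrt(9822375473218)/16529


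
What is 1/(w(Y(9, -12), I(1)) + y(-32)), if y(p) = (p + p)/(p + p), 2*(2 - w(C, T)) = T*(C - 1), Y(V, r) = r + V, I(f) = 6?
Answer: 1/15 ≈ 0.066667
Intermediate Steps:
Y(V, r) = V + r
w(C, T) = 2 - T*(-1 + C)/2 (w(C, T) = 2 - T*(C - 1)/2 = 2 - T*(-1 + C)/2)
y(p) = 1 (y(p) = (2*p)/((2*p)) = (2*p)*(1/(2*p)) = 1)
1/(w(Y(9, -12), I(1)) + y(-32)) = 1/((2 + (½)*6 - ½*(9 - 12)*6) + 1) = 1/((2 + 3 - ½*(-3)*6) + 1) = 1/((2 + 3 + 9) + 1) = 1/(14 + 1) = 1/15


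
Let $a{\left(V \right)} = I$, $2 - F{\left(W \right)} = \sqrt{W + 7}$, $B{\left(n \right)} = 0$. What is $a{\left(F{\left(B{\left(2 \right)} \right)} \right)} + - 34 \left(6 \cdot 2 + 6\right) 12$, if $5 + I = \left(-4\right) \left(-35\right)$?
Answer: $-7209$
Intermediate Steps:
$F{\left(W \right)} = 2 - \sqrt{7 + W}$ ($F{\left(W \right)} = 2 - \sqrt{W + 7} = 2 - \sqrt{7 + W}$)
$I = 135$ ($I = -5 - -140 = -5 + 140 = 135$)
$a{\left(V \right)} = 135$
$a{\left(F{\left(B{\left(2 \right)} \right)} \right)} + - 34 \left(6 \cdot 2 + 6\right) 12 = 135 + - 34 \left(6 \cdot 2 + 6\right) 12 = 135 + - 34 \left(12 + 6\right) 12 = 135 + \left(-34\right) 18 \cdot 12 = 135 - 7344 = -7209$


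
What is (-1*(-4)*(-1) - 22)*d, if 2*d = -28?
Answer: 364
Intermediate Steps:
d = -14 (d = (1/2)*(-28) = -14)
(-1*(-4)*(-1) - 22)*d = (-1*(-4)*(-1) - 22)*(-14) = (4*(-1) - 22)*(-14) = (-4 - 22)*(-14) = -26*(-14) = 364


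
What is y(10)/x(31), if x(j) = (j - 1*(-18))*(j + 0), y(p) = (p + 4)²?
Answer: 4/31 ≈ 0.12903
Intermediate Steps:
y(p) = (4 + p)²
x(j) = j*(18 + j) (x(j) = (j + 18)*j = (18 + j)*j = j*(18 + j))
y(10)/x(31) = (4 + 10)²/((31*(18 + 31))) = 14²/((31*49)) = 196/1519 = 196*(1/1519) = 4/31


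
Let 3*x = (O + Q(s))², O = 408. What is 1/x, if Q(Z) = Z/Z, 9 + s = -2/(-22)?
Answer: 3/167281 ≈ 1.7934e-5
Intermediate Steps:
s = -98/11 (s = -9 - 2/(-22) = -9 - 2*(-1/22) = -9 + 1/11 = -98/11 ≈ -8.9091)
Q(Z) = 1
x = 167281/3 (x = (408 + 1)²/3 = (⅓)*409² = (⅓)*167281 = 167281/3 ≈ 55760.)
1/x = 1/(167281/3) = 3/167281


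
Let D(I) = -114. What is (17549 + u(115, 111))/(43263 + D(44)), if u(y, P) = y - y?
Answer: 17549/43149 ≈ 0.40671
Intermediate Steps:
u(y, P) = 0
(17549 + u(115, 111))/(43263 + D(44)) = (17549 + 0)/(43263 - 114) = 17549/43149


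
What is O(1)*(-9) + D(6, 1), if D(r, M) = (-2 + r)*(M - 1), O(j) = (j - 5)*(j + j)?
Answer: 72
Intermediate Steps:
O(j) = 2*j*(-5 + j) (O(j) = (-5 + j)*(2*j) = 2*j*(-5 + j))
D(r, M) = (-1 + M)*(-2 + r) (D(r, M) = (-2 + r)*(-1 + M) = (-1 + M)*(-2 + r))
O(1)*(-9) + D(6, 1) = (2*1*(-5 + 1))*(-9) + (2 - 1*6 - 2*1 + 1*6) = (2*1*(-4))*(-9) + (2 - 6 - 2 + 6) = -8*(-9) + 0 = 72 + 0 = 72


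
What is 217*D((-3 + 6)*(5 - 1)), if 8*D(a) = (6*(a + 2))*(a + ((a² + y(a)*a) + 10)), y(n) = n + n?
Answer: 1034439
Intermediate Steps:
y(n) = 2*n
D(a) = (12 + 6*a)*(10 + a + 3*a²)/8 (D(a) = ((6*(a + 2))*(a + ((a² + (2*a)*a) + 10)))/8 = ((6*(2 + a))*(a + ((a² + 2*a²) + 10)))/8 = ((12 + 6*a)*(a + (3*a² + 10)))/8 = ((12 + 6*a)*(a + (10 + 3*a²)))/8 = ((12 + 6*a)*(10 + a + 3*a²))/8 = (12 + 6*a)*(10 + a + 3*a²)/8)
217*D((-3 + 6)*(5 - 1)) = 217*(15 + 9*((-3 + 6)*(5 - 1)) + 9*((-3 + 6)*(5 - 1))³/4 + 21*((-3 + 6)*(5 - 1))²/4) = 217*(15 + 9*(3*4) + 9*(3*4)³/4 + 21*(3*4)²/4) = 217*(15 + 9*12 + (9/4)*12³ + (21/4)*12²) = 217*(15 + 108 + (9/4)*1728 + (21/4)*144) = 217*(15 + 108 + 3888 + 756) = 217*4767 = 1034439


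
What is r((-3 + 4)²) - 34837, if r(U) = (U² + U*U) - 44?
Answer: -34879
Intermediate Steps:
r(U) = -44 + 2*U² (r(U) = (U² + U²) - 44 = 2*U² - 44 = -44 + 2*U²)
r((-3 + 4)²) - 34837 = (-44 + 2*((-3 + 4)²)²) - 34837 = (-44 + 2*(1²)²) - 34837 = (-44 + 2*1²) - 34837 = (-44 + 2*1) - 34837 = (-44 + 2) - 34837 = -42 - 34837 = -34879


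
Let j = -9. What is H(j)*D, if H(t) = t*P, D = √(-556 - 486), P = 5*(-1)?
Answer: 45*I*√1042 ≈ 1452.6*I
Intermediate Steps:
P = -5
D = I*√1042 (D = √(-1042) = I*√1042 ≈ 32.28*I)
H(t) = -5*t (H(t) = t*(-5) = -5*t)
H(j)*D = (-5*(-9))*(I*√1042) = 45*(I*√1042) = 45*I*√1042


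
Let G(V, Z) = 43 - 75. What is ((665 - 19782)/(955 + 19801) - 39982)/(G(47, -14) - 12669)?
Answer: 829885509/263621956 ≈ 3.1480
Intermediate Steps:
G(V, Z) = -32
((665 - 19782)/(955 + 19801) - 39982)/(G(47, -14) - 12669) = ((665 - 19782)/(955 + 19801) - 39982)/(-32 - 12669) = (-19117/20756 - 39982)/(-12701) = (-19117*1/20756 - 39982)*(-1/12701) = (-19117/20756 - 39982)*(-1/12701) = -829885509/20756*(-1/12701) = 829885509/263621956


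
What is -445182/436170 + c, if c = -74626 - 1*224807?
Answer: -21767356132/72695 ≈ -2.9943e+5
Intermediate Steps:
c = -299433 (c = -74626 - 224807 = -299433)
-445182/436170 + c = -445182/436170 - 299433 = -445182*1/436170 - 299433 = -74197/72695 - 299433 = -21767356132/72695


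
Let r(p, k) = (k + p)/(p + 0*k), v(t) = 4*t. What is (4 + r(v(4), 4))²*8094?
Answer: 1784727/8 ≈ 2.2309e+5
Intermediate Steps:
r(p, k) = (k + p)/p (r(p, k) = (k + p)/(p + 0) = (k + p)/p)
(4 + r(v(4), 4))²*8094 = (4 + (4 + 4*4)/((4*4)))²*8094 = (4 + (4 + 16)/16)²*8094 = (4 + (1/16)*20)²*8094 = (4 + 5/4)²*8094 = (21/4)²*8094 = (441/16)*8094 = 1784727/8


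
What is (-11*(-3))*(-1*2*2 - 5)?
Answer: -297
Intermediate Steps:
(-11*(-3))*(-1*2*2 - 5) = 33*(-2*2 - 5) = 33*(-4 - 5) = 33*(-9) = -297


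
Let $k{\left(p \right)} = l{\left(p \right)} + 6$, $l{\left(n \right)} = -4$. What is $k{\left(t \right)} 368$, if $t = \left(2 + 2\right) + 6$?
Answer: $736$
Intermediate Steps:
$t = 10$ ($t = 4 + 6 = 10$)
$k{\left(p \right)} = 2$ ($k{\left(p \right)} = -4 + 6 = 2$)
$k{\left(t \right)} 368 = 2 \cdot 368 = 736$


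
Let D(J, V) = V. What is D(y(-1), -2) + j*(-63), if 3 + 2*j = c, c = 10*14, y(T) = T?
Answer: -8635/2 ≈ -4317.5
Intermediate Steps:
c = 140
j = 137/2 (j = -3/2 + (½)*140 = -3/2 + 70 = 137/2 ≈ 68.500)
D(y(-1), -2) + j*(-63) = -2 + (137/2)*(-63) = -2 - 8631/2 = -8635/2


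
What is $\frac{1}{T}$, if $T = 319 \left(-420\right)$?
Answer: $- \frac{1}{133980} \approx -7.4638 \cdot 10^{-6}$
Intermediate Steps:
$T = -133980$
$\frac{1}{T} = \frac{1}{-133980} = - \frac{1}{133980}$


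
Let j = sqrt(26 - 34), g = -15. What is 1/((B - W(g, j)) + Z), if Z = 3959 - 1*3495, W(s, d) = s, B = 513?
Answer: 1/992 ≈ 0.0010081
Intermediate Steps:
j = 2*I*sqrt(2) (j = sqrt(-8) = 2*I*sqrt(2) ≈ 2.8284*I)
Z = 464 (Z = 3959 - 3495 = 464)
1/((B - W(g, j)) + Z) = 1/((513 - 1*(-15)) + 464) = 1/((513 + 15) + 464) = 1/(528 + 464) = 1/992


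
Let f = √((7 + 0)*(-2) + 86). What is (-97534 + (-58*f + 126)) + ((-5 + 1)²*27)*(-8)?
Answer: -100864 - 348*√2 ≈ -1.0136e+5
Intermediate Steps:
f = 6*√2 (f = √(7*(-2) + 86) = √(-14 + 86) = √72 = 6*√2 ≈ 8.4853)
(-97534 + (-58*f + 126)) + ((-5 + 1)²*27)*(-8) = (-97534 + (-348*√2 + 126)) + ((-5 + 1)²*27)*(-8) = (-97534 + (-348*√2 + 126)) + ((-4)²*27)*(-8) = (-97534 + (126 - 348*√2)) + (16*27)*(-8) = (-97408 - 348*√2) + 432*(-8) = (-97408 - 348*√2) - 3456 = -100864 - 348*√2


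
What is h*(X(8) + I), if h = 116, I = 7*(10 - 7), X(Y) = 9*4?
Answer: 6612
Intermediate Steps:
X(Y) = 36
I = 21 (I = 7*3 = 21)
h*(X(8) + I) = 116*(36 + 21) = 116*57 = 6612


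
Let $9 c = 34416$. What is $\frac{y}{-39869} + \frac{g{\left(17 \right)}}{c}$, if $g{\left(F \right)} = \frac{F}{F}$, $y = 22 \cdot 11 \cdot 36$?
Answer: $- \frac{33274819}{152459056} \approx -0.21825$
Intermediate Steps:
$c = 3824$ ($c = \frac{1}{9} \cdot 34416 = 3824$)
$y = 8712$ ($y = 242 \cdot 36 = 8712$)
$g{\left(F \right)} = 1$
$\frac{y}{-39869} + \frac{g{\left(17 \right)}}{c} = \frac{8712}{-39869} + 1 \cdot \frac{1}{3824} = 8712 \left(- \frac{1}{39869}\right) + 1 \cdot \frac{1}{3824} = - \frac{8712}{39869} + \frac{1}{3824} = - \frac{33274819}{152459056}$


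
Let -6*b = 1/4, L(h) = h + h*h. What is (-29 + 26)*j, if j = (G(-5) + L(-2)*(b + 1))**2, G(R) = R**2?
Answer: -104329/48 ≈ -2173.5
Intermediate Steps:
L(h) = h + h**2
b = -1/24 (b = -1/6/4 = -1/6*1/4 = -1/24 ≈ -0.041667)
j = 104329/144 (j = ((-5)**2 + (-2*(1 - 2))*(-1/24 + 1))**2 = (25 - 2*(-1)*(23/24))**2 = (25 + 2*(23/24))**2 = (25 + 23/12)**2 = (323/12)**2 = 104329/144 ≈ 724.51)
(-29 + 26)*j = (-29 + 26)*(104329/144) = -3*104329/144 = -104329/48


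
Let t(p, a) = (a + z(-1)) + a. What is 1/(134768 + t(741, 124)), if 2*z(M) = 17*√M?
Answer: 540064/72917281313 - 34*I/72917281313 ≈ 7.4065e-6 - 4.6628e-10*I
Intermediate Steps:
z(M) = 17*√M/2 (z(M) = (17*√M)/2 = 17*√M/2)
t(p, a) = 2*a + 17*I/2 (t(p, a) = (a + 17*√(-1)/2) + a = (a + 17*I/2) + a = 2*a + 17*I/2)
1/(134768 + t(741, 124)) = 1/(134768 + (2*124 + 17*I/2)) = 1/(134768 + (248 + 17*I/2)) = 1/(135016 + 17*I/2) = 4*(135016 - 17*I/2)/72917281313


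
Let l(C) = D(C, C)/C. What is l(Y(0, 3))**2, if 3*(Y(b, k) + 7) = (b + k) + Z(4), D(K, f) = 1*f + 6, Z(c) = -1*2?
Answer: 1/100 ≈ 0.010000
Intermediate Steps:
Z(c) = -2
D(K, f) = 6 + f (D(K, f) = f + 6 = 6 + f)
Y(b, k) = -23/3 + b/3 + k/3 (Y(b, k) = -7 + ((b + k) - 2)/3 = -7 + (-2 + b + k)/3 = -7 + (-2/3 + b/3 + k/3) = -23/3 + b/3 + k/3)
l(C) = (6 + C)/C
l(Y(0, 3))**2 = ((6 + (-23/3 + (1/3)*0 + (1/3)*3))/(-23/3 + (1/3)*0 + (1/3)*3))**2 = ((6 + (-23/3 + 0 + 1))/(-23/3 + 0 + 1))**2 = ((6 - 20/3)/(-20/3))**2 = (-3/20*(-2/3))**2 = (1/10)**2 = 1/100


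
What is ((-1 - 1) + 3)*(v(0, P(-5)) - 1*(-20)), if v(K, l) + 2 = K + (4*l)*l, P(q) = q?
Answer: 118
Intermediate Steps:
v(K, l) = -2 + K + 4*l**2 (v(K, l) = -2 + (K + (4*l)*l) = -2 + (K + 4*l**2) = -2 + K + 4*l**2)
((-1 - 1) + 3)*(v(0, P(-5)) - 1*(-20)) = ((-1 - 1) + 3)*((-2 + 0 + 4*(-5)**2) - 1*(-20)) = (-2 + 3)*((-2 + 0 + 4*25) + 20) = 1*((-2 + 0 + 100) + 20) = 1*(98 + 20) = 1*118 = 118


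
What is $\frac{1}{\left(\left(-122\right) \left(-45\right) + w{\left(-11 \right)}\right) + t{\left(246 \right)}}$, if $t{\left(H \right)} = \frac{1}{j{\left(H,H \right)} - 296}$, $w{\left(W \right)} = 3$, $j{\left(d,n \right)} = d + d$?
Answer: $\frac{196}{1076629} \approx 0.00018205$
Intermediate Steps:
$j{\left(d,n \right)} = 2 d$
$t{\left(H \right)} = \frac{1}{-296 + 2 H}$ ($t{\left(H \right)} = \frac{1}{2 H - 296} = \frac{1}{-296 + 2 H}$)
$\frac{1}{\left(\left(-122\right) \left(-45\right) + w{\left(-11 \right)}\right) + t{\left(246 \right)}} = \frac{1}{\left(\left(-122\right) \left(-45\right) + 3\right) + \frac{1}{2 \left(-148 + 246\right)}} = \frac{1}{\left(5490 + 3\right) + \frac{1}{2 \cdot 98}} = \frac{1}{5493 + \frac{1}{2} \cdot \frac{1}{98}} = \frac{1}{5493 + \frac{1}{196}} = \frac{1}{\frac{1076629}{196}} = \frac{196}{1076629}$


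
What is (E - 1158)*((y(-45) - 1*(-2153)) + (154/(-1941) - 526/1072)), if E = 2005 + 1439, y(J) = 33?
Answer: 866267854329/173396 ≈ 4.9959e+6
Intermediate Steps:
E = 3444
(E - 1158)*((y(-45) - 1*(-2153)) + (154/(-1941) - 526/1072)) = (3444 - 1158)*((33 - 1*(-2153)) + (154/(-1941) - 526/1072)) = 2286*((33 + 2153) + (154*(-1/1941) - 526*1/1072)) = 2286*(2186 + (-154/1941 - 263/536)) = 2286*(2186 - 593027/1040376) = 2286*(2273668909/1040376) = 866267854329/173396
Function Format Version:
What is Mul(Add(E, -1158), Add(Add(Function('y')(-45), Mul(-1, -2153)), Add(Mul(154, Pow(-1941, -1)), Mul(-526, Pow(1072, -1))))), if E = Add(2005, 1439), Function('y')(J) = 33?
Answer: Rational(866267854329, 173396) ≈ 4.9959e+6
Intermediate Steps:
E = 3444
Mul(Add(E, -1158), Add(Add(Function('y')(-45), Mul(-1, -2153)), Add(Mul(154, Pow(-1941, -1)), Mul(-526, Pow(1072, -1))))) = Mul(Add(3444, -1158), Add(Add(33, Mul(-1, -2153)), Add(Mul(154, Pow(-1941, -1)), Mul(-526, Pow(1072, -1))))) = Mul(2286, Add(Add(33, 2153), Add(Mul(154, Rational(-1, 1941)), Mul(-526, Rational(1, 1072))))) = Mul(2286, Add(2186, Add(Rational(-154, 1941), Rational(-263, 536)))) = Mul(2286, Add(2186, Rational(-593027, 1040376))) = Mul(2286, Rational(2273668909, 1040376)) = Rational(866267854329, 173396)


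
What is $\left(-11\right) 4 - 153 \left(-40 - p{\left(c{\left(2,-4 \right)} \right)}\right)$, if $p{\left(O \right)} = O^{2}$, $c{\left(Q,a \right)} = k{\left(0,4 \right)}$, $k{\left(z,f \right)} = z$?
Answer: $6076$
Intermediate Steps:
$c{\left(Q,a \right)} = 0$
$\left(-11\right) 4 - 153 \left(-40 - p{\left(c{\left(2,-4 \right)} \right)}\right) = \left(-11\right) 4 - 153 \left(-40 - 0^{2}\right) = -44 - 153 \left(-40 - 0\right) = -44 - 153 \left(-40 + 0\right) = -44 - -6120 = -44 + 6120 = 6076$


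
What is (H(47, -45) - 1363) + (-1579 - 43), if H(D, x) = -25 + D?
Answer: -2963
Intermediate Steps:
(H(47, -45) - 1363) + (-1579 - 43) = ((-25 + 47) - 1363) + (-1579 - 43) = (22 - 1363) - 1622 = -1341 - 1622 = -2963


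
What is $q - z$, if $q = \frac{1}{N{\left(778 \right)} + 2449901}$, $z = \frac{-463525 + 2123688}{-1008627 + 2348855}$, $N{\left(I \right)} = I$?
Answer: $- \frac{4068525260449}{3284468614812} \approx -1.2387$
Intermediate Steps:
$z = \frac{1660163}{1340228} \approx 1.2387$
$q = \frac{1}{2450679}$ ($q = \frac{1}{778 + 2449901} = \frac{1}{2450679} \approx 4.0805 \cdot 10^{-7}$)
$q - z = \frac{1}{2450679} - \frac{1660163}{1340228} = - \frac{4068525260449}{3284468614812}$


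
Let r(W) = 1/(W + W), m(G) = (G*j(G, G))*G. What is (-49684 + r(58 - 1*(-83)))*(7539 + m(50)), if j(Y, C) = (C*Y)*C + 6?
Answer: -4378717978882093/282 ≈ -1.5527e+13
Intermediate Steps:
j(Y, C) = 6 + Y*C² (j(Y, C) = Y*C² + 6 = 6 + Y*C²)
m(G) = G²*(6 + G³) (m(G) = (G*(6 + G*G²))*G = (G*(6 + G³))*G = G²*(6 + G³))
r(W) = 1/(2*W)
(-49684 + r(58 - 1*(-83)))*(7539 + m(50)) = (-49684 + 1/(2*(58 - 1*(-83))))*(7539 + 50²*(6 + 50³)) = (-49684 + 1/(2*(58 + 83)))*(7539 + 2500*(6 + 125000)) = (-49684 + (½)/141)*(7539 + 2500*125006) = (-49684 + (½)*(1/141))*(7539 + 312515000) = (-49684 + 1/282)*312522539 = -14010887/282*312522539 = -4378717978882093/282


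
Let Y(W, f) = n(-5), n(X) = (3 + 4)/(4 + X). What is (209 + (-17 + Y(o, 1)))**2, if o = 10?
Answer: 34225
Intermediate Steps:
n(X) = 7/(4 + X)
Y(W, f) = -7 (Y(W, f) = 7/(4 - 5) = 7/(-1) = 7*(-1) = -7)
(209 + (-17 + Y(o, 1)))**2 = (209 + (-17 - 7))**2 = (209 - 24)**2 = 185**2 = 34225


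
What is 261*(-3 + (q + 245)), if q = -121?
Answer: 31581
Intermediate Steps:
261*(-3 + (q + 245)) = 261*(-3 + (-121 + 245)) = 261*(-3 + 124) = 261*121 = 31581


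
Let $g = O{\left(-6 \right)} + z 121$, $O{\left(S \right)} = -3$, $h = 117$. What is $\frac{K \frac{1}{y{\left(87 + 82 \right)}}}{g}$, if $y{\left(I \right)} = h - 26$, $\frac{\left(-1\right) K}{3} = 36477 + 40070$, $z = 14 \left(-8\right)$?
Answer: $\frac{229641}{1233505} \approx 0.18617$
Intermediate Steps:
$z = -112$
$K = -229641$ ($K = - 3 \left(36477 + 40070\right) = \left(-3\right) 76547 = -229641$)
$y{\left(I \right)} = 91$ ($y{\left(I \right)} = 117 - 26 = 91$)
$g = -13555$ ($g = -3 - 13552 = -13555$)
$\frac{K \frac{1}{y{\left(87 + 82 \right)}}}{g} = \frac{\left(-229641\right) \frac{1}{91}}{-13555} = \left(-229641\right) \frac{1}{91} \left(- \frac{1}{13555}\right) = \left(- \frac{229641}{91}\right) \left(- \frac{1}{13555}\right) = \frac{229641}{1233505}$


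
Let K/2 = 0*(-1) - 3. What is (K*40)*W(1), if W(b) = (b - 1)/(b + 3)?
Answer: 0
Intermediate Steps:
K = -6 (K = 2*(0*(-1) - 3) = 2*(0 - 3) = 2*(-3) = -6)
W(b) = (-1 + b)/(3 + b)
(K*40)*W(1) = (-6*40)*((-1 + 1)/(3 + 1)) = -240*0/4 = -60*0 = -240*0 = 0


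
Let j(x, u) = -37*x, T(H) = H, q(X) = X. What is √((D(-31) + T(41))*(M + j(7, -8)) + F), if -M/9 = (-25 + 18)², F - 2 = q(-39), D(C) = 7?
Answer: I*√33637 ≈ 183.4*I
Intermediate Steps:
F = -37 (F = 2 - 39 = -37)
M = -441 (M = -9*(-25 + 18)² = -9*(-7)² = -9*49 = -441)
√((D(-31) + T(41))*(M + j(7, -8)) + F) = √((7 + 41)*(-441 - 37*7) - 37) = √(48*(-441 - 259) - 37) = √(48*(-700) - 37) = √(-33600 - 37) = √(-33637) = I*√33637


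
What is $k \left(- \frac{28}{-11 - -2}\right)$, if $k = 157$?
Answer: $\frac{4396}{9} \approx 488.44$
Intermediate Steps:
$k \left(- \frac{28}{-11 - -2}\right) = 157 \left(- \frac{28}{-11 - -2}\right) = 157 \left(- \frac{28}{-11 + 2}\right) = 157 \left(- \frac{28}{-9}\right) = 157 \left(\left(-28\right) \left(- \frac{1}{9}\right)\right) = 157 \cdot \frac{28}{9} = \frac{4396}{9}$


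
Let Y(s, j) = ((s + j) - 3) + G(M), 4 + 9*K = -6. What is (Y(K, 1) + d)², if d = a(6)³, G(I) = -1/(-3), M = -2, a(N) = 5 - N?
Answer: 1156/81 ≈ 14.272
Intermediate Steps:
K = -10/9 (K = -4/9 + (⅑)*(-6) = -4/9 - ⅔ = -10/9 ≈ -1.1111)
G(I) = ⅓ (G(I) = -1*(-⅓) = ⅓)
d = -1 (d = (5 - 1*6)³ = (5 - 6)³ = (-1)³ = -1)
Y(s, j) = -8/3 + j + s (Y(s, j) = ((s + j) - 3) + ⅓ = ((j + s) - 3) + ⅓ = (-3 + j + s) + ⅓ = -8/3 + j + s)
(Y(K, 1) + d)² = ((-8/3 + 1 - 10/9) - 1)² = (-25/9 - 1)² = (-34/9)² = 1156/81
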